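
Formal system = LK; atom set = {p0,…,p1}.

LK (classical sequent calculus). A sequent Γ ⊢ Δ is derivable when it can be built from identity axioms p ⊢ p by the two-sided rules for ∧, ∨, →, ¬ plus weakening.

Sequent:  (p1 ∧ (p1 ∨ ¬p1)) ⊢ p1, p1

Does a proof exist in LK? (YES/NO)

Derivation trace:
[WR] (p1 ∧ (p1 ∨ ¬p1)) ⊢ p1, p1
  [∧L] (p1 ∧ (p1 ∨ ¬p1)) ⊢ p1
    [∨L] p1, (p1 ∨ ¬p1) ⊢ p1
      [Ax] p1 ⊢ p1
      [¬L] p1, ¬p1 ⊢ 
        [Ax] p1 ⊢ p1

Result: YES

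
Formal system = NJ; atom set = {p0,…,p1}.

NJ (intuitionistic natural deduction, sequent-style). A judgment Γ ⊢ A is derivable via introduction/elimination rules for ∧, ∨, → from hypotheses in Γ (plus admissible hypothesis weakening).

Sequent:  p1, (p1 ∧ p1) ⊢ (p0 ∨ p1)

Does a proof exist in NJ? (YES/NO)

Proof tree:
[∨I₂] p1, (p1 ∧ p1) ⊢ (p0 ∨ p1)
  [Wk] p1, (p1 ∧ p1) ⊢ p1
    [Ax] p1 ⊢ p1

Result: YES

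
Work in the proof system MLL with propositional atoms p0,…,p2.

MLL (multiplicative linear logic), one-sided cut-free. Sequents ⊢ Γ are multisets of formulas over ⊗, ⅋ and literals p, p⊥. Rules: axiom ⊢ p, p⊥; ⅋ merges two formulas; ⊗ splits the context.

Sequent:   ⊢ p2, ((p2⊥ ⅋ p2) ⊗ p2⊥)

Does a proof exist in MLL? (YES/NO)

Derivation (root first):
[⊗]  ⊢ p2, ((p2⊥ ⅋ p2) ⊗ p2⊥)
  [⅋]  ⊢ (p2⊥ ⅋ p2)
    [Ax]  ⊢ p2, p2⊥
  [Ax]  ⊢ p2, p2⊥

Result: YES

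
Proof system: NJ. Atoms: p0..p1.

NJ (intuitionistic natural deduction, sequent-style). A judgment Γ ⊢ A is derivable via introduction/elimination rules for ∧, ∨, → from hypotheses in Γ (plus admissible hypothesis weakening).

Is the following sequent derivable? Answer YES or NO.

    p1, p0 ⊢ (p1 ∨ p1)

Derivation (root first):
[∨I₁] p1, p0 ⊢ (p1 ∨ p1)
  [Wk] p1, p0 ⊢ p1
    [Ax] p1 ⊢ p1

Result: YES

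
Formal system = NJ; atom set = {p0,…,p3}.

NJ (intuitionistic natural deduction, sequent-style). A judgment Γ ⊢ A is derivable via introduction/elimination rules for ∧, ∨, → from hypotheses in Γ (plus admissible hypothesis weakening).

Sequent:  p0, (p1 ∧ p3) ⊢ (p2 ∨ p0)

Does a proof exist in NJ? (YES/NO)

Derivation (root first):
[∨I₂] p0, (p1 ∧ p3) ⊢ (p2 ∨ p0)
  [Wk] p0, (p1 ∧ p3) ⊢ p0
    [Ax] p0 ⊢ p0

Result: YES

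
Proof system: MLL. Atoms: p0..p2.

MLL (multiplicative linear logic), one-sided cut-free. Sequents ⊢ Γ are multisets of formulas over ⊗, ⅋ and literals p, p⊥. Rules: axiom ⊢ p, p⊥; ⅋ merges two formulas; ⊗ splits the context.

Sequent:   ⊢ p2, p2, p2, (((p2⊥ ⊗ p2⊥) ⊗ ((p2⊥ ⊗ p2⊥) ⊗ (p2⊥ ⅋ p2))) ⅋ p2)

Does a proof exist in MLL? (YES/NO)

Proof tree:
[⅋]  ⊢ p2, p2, p2, (((p2⊥ ⊗ p2⊥) ⊗ ((p2⊥ ⊗ p2⊥) ⊗ (p2⊥ ⅋ p2))) ⅋ p2)
  [⊗]  ⊢ p2, p2, p2, p2, ((p2⊥ ⊗ p2⊥) ⊗ ((p2⊥ ⊗ p2⊥) ⊗ (p2⊥ ⅋ p2)))
    [⊗]  ⊢ p2, p2, (p2⊥ ⊗ p2⊥)
      [Ax]  ⊢ p2, p2⊥
      [Ax]  ⊢ p2, p2⊥
    [⊗]  ⊢ p2, p2, ((p2⊥ ⊗ p2⊥) ⊗ (p2⊥ ⅋ p2))
      [⊗]  ⊢ p2, p2, (p2⊥ ⊗ p2⊥)
        [Ax]  ⊢ p2, p2⊥
        [Ax]  ⊢ p2, p2⊥
      [⅋]  ⊢ (p2⊥ ⅋ p2)
        [Ax]  ⊢ p2, p2⊥

Result: YES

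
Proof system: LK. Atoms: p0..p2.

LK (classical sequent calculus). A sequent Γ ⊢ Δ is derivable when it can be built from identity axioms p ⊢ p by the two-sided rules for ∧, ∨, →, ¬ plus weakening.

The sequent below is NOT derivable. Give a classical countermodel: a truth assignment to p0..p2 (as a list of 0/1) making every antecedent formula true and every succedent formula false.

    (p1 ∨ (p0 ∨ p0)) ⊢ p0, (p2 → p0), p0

Truth-table refutation:
  v=000: Γ:[(p1 ∨ (p0 ∨ p0))=F] Δ:[p0=F, (p2 → p0)=T, p0=F] refutes=False
  v=001: Γ:[(p1 ∨ (p0 ∨ p0))=F] Δ:[p0=F, (p2 → p0)=F, p0=F] refutes=False
  v=010: Γ:[(p1 ∨ (p0 ∨ p0))=T] Δ:[p0=F, (p2 → p0)=T, p0=F] refutes=False
  v=011: Γ:[(p1 ∨ (p0 ∨ p0))=T] Δ:[p0=F, (p2 → p0)=F, p0=F] refutes=True  ← countermodel

Result: [0, 1, 1]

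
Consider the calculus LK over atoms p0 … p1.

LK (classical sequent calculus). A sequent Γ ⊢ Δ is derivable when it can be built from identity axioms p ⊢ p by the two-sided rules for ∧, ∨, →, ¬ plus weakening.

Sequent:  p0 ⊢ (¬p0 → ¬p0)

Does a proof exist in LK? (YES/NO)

Derivation trace:
[→R] p0 ⊢ (¬p0 → ¬p0)
  [¬R] p0, ¬p0 ⊢ ¬p0
    [¬L] p0, p0, ¬p0 ⊢ 
      [WL] p0, p0 ⊢ p0
        [Ax] p0 ⊢ p0

Result: YES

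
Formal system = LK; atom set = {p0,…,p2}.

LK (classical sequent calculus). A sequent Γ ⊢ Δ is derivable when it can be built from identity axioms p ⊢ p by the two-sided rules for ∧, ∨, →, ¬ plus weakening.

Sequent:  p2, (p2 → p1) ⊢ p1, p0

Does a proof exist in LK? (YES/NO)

Derivation (root first):
[→L] p2, (p2 → p1) ⊢ p1, p0
  [Ax] p2 ⊢ p2
  [WR] p1 ⊢ p1, p0
    [Ax] p1 ⊢ p1

Result: YES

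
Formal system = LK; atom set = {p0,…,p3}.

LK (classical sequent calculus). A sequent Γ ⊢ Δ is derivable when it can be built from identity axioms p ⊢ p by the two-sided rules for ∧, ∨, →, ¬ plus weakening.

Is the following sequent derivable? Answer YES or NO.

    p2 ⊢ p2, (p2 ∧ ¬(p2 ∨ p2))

Derivation trace:
[∧R] p2 ⊢ p2, (p2 ∧ ¬(p2 ∨ p2))
  [Ax] p2 ⊢ p2
  [¬R]  ⊢ p2, ¬(p2 ∨ p2)
    [∨L] (p2 ∨ p2) ⊢ p2
      [Ax] p2 ⊢ p2
      [Ax] p2 ⊢ p2

Result: YES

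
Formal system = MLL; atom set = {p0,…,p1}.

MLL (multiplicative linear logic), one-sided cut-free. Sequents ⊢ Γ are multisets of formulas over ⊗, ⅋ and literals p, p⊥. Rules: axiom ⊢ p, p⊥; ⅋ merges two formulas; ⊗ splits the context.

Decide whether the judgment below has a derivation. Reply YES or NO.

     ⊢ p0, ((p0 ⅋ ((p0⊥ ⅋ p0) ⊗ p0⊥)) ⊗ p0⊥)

Derivation (root first):
[⊗]  ⊢ p0, ((p0 ⅋ ((p0⊥ ⅋ p0) ⊗ p0⊥)) ⊗ p0⊥)
  [⅋]  ⊢ (p0 ⅋ ((p0⊥ ⅋ p0) ⊗ p0⊥))
    [⊗]  ⊢ p0, ((p0⊥ ⅋ p0) ⊗ p0⊥)
      [⅋]  ⊢ (p0⊥ ⅋ p0)
        [Ax]  ⊢ p0, p0⊥
      [Ax]  ⊢ p0, p0⊥
  [Ax]  ⊢ p0, p0⊥

Result: YES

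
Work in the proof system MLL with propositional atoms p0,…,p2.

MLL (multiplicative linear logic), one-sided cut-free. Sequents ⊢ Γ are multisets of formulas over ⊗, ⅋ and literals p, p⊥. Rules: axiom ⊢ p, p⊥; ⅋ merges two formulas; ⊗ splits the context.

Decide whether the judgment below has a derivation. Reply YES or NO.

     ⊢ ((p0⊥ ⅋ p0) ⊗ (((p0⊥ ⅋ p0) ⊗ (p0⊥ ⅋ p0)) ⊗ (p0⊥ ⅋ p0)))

Derivation trace:
[⊗]  ⊢ ((p0⊥ ⅋ p0) ⊗ (((p0⊥ ⅋ p0) ⊗ (p0⊥ ⅋ p0)) ⊗ (p0⊥ ⅋ p0)))
  [⅋]  ⊢ (p0⊥ ⅋ p0)
    [Ax]  ⊢ p0, p0⊥
  [⊗]  ⊢ (((p0⊥ ⅋ p0) ⊗ (p0⊥ ⅋ p0)) ⊗ (p0⊥ ⅋ p0))
    [⊗]  ⊢ ((p0⊥ ⅋ p0) ⊗ (p0⊥ ⅋ p0))
      [⅋]  ⊢ (p0⊥ ⅋ p0)
        [Ax]  ⊢ p0, p0⊥
      [⅋]  ⊢ (p0⊥ ⅋ p0)
        [Ax]  ⊢ p0, p0⊥
    [⅋]  ⊢ (p0⊥ ⅋ p0)
      [Ax]  ⊢ p0, p0⊥

Result: YES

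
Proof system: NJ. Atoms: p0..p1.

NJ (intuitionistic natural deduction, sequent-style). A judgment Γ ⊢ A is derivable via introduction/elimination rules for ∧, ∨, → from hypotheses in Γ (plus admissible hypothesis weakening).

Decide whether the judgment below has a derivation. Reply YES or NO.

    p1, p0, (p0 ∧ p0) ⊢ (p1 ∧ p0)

Proof tree:
[Wk] p1, p0, (p0 ∧ p0) ⊢ (p1 ∧ p0)
  [∧I] p1, p0 ⊢ (p1 ∧ p0)
    [Ax] p1 ⊢ p1
    [Ax] p0 ⊢ p0

Result: YES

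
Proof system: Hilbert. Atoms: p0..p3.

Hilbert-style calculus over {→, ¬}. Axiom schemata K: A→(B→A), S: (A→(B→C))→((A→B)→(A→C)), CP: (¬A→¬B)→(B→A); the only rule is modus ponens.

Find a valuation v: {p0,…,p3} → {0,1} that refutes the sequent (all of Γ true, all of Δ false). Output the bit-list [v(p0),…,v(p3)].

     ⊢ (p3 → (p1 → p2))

Search for a countermodel by truth-table:
  v=0000: Γ:[] Δ:[(p3 → (p1 → p2))=T] refutes=False
  v=0001: Γ:[] Δ:[(p3 → (p1 → p2))=T] refutes=False
  v=0010: Γ:[] Δ:[(p3 → (p1 → p2))=T] refutes=False
  v=0011: Γ:[] Δ:[(p3 → (p1 → p2))=T] refutes=False
  v=0100: Γ:[] Δ:[(p3 → (p1 → p2))=T] refutes=False
  v=0101: Γ:[] Δ:[(p3 → (p1 → p2))=F] refutes=True  ← countermodel

Result: [0, 1, 0, 1]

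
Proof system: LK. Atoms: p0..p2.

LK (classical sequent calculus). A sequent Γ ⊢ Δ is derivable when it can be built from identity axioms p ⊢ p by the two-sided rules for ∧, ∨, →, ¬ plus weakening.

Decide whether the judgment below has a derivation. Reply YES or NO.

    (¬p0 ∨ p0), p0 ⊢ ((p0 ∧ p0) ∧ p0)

Derivation trace:
[∧R] (¬p0 ∨ p0), p0 ⊢ ((p0 ∧ p0) ∧ p0)
  [∨L] p0, (¬p0 ∨ p0) ⊢ (p0 ∧ p0)
    [¬L] p0, ¬p0 ⊢ 
      [Ax] p0 ⊢ p0
    [∧R] p0 ⊢ (p0 ∧ p0)
      [Ax] p0 ⊢ p0
      [Ax] p0 ⊢ p0
  [Ax] p0 ⊢ p0

Result: YES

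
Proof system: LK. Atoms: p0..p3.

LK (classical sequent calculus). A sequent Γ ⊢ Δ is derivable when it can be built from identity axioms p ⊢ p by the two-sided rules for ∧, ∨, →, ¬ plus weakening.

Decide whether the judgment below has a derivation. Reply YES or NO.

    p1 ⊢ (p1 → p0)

Search for a countermodel by truth-table:
  v=0000: Γ:[p1=F] Δ:[(p1 → p0)=T] refutes=False
  v=0001: Γ:[p1=F] Δ:[(p1 → p0)=T] refutes=False
  v=0010: Γ:[p1=F] Δ:[(p1 → p0)=T] refutes=False
  v=0011: Γ:[p1=F] Δ:[(p1 → p0)=T] refutes=False
  v=0100: Γ:[p1=T] Δ:[(p1 → p0)=F] refutes=True  ← countermodel

Result: NO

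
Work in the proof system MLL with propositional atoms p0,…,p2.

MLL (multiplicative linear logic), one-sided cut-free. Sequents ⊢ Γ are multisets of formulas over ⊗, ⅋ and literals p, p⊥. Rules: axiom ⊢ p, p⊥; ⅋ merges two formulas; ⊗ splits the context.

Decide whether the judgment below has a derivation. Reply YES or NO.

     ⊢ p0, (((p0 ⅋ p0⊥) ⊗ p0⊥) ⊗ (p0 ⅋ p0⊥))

Proof tree:
[⊗]  ⊢ p0, (((p0 ⅋ p0⊥) ⊗ p0⊥) ⊗ (p0 ⅋ p0⊥))
  [⊗]  ⊢ p0, ((p0 ⅋ p0⊥) ⊗ p0⊥)
    [⅋]  ⊢ (p0 ⅋ p0⊥)
      [Ax]  ⊢ p0, p0⊥
    [Ax]  ⊢ p0, p0⊥
  [⅋]  ⊢ (p0 ⅋ p0⊥)
    [Ax]  ⊢ p0, p0⊥

Result: YES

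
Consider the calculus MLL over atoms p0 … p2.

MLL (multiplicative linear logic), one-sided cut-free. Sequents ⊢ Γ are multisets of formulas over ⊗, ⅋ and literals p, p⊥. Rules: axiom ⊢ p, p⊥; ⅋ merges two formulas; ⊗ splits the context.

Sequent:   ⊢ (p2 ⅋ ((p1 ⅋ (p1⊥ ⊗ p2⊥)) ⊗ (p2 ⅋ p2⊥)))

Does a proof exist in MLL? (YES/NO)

Proof tree:
[⅋]  ⊢ (p2 ⅋ ((p1 ⅋ (p1⊥ ⊗ p2⊥)) ⊗ (p2 ⅋ p2⊥)))
  [⊗]  ⊢ p2, ((p1 ⅋ (p1⊥ ⊗ p2⊥)) ⊗ (p2 ⅋ p2⊥))
    [⅋]  ⊢ p2, (p1 ⅋ (p1⊥ ⊗ p2⊥))
      [⊗]  ⊢ p1, p2, (p1⊥ ⊗ p2⊥)
        [Ax]  ⊢ p1, p1⊥
        [Ax]  ⊢ p2, p2⊥
    [⅋]  ⊢ (p2 ⅋ p2⊥)
      [Ax]  ⊢ p2, p2⊥

Result: YES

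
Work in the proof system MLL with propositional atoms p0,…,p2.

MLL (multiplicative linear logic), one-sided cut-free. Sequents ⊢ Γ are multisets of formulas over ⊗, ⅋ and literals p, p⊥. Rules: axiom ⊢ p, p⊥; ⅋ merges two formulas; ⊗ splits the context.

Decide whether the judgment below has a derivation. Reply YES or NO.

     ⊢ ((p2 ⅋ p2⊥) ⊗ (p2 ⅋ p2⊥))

Proof tree:
[⊗]  ⊢ ((p2 ⅋ p2⊥) ⊗ (p2 ⅋ p2⊥))
  [⅋]  ⊢ (p2 ⅋ p2⊥)
    [Ax]  ⊢ p2, p2⊥
  [⅋]  ⊢ (p2 ⅋ p2⊥)
    [Ax]  ⊢ p2, p2⊥

Result: YES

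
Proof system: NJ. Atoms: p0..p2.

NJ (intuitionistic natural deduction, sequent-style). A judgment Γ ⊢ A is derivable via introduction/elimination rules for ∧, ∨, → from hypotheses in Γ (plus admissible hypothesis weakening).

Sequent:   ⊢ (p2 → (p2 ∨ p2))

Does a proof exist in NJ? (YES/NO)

Proof tree:
[→I]  ⊢ (p2 → (p2 ∨ p2))
  [∨I₂] p2 ⊢ (p2 ∨ p2)
    [Ax] p2 ⊢ p2

Result: YES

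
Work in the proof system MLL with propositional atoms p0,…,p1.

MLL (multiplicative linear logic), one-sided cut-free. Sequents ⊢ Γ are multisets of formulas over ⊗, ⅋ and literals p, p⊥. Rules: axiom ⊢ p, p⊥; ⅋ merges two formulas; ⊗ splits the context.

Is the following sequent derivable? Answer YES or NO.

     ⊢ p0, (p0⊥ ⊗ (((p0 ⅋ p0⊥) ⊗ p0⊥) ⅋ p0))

Derivation (root first):
[⊗]  ⊢ p0, (p0⊥ ⊗ (((p0 ⅋ p0⊥) ⊗ p0⊥) ⅋ p0))
  [Ax]  ⊢ p0, p0⊥
  [⅋]  ⊢ (((p0 ⅋ p0⊥) ⊗ p0⊥) ⅋ p0)
    [⊗]  ⊢ p0, ((p0 ⅋ p0⊥) ⊗ p0⊥)
      [⅋]  ⊢ (p0 ⅋ p0⊥)
        [Ax]  ⊢ p0, p0⊥
      [Ax]  ⊢ p0, p0⊥

Result: YES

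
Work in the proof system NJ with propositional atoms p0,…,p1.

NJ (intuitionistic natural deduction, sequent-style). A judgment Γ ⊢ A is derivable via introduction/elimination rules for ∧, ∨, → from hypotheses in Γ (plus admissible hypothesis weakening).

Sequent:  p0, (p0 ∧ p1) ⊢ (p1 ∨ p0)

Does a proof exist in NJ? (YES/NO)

Derivation (root first):
[∨I₂] p0, (p0 ∧ p1) ⊢ (p1 ∨ p0)
  [Wk] p0, (p0 ∧ p1) ⊢ p0
    [Ax] p0 ⊢ p0

Result: YES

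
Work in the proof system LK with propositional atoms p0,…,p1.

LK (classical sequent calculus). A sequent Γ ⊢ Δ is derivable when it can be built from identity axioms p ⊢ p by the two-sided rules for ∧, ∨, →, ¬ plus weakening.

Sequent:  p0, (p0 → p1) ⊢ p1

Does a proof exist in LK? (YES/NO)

Derivation (root first):
[→L] p0, (p0 → p1) ⊢ p1
  [Ax] p0 ⊢ p0
  [WR] p1 ⊢ p1, p1
    [Ax] p1 ⊢ p1

Result: YES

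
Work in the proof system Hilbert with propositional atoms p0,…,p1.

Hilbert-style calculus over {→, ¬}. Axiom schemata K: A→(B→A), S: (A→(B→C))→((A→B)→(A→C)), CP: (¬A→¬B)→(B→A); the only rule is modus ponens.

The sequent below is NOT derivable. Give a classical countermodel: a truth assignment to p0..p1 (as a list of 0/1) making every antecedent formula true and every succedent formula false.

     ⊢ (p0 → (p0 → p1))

Truth-table refutation:
  v=00: Γ:[] Δ:[(p0 → (p0 → p1))=T] refutes=False
  v=01: Γ:[] Δ:[(p0 → (p0 → p1))=T] refutes=False
  v=10: Γ:[] Δ:[(p0 → (p0 → p1))=F] refutes=True  ← countermodel

Result: [1, 0]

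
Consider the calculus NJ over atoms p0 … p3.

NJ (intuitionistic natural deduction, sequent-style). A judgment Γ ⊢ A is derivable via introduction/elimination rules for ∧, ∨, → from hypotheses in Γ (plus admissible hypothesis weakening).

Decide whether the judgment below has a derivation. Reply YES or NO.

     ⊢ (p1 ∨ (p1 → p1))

Proof tree:
[∨I₂]  ⊢ (p1 ∨ (p1 → p1))
  [→I]  ⊢ (p1 → p1)
    [Ax] p1 ⊢ p1

Result: YES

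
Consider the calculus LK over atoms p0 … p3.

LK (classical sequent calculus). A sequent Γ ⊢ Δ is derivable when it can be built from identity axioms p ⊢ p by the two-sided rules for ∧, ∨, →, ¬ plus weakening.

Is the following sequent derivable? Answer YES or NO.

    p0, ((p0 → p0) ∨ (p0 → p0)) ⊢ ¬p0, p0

Proof tree:
[∨L] p0, ((p0 → p0) ∨ (p0 → p0)) ⊢ ¬p0, p0
  [→L] p0, (p0 → p0) ⊢ p0
    [Ax] p0 ⊢ p0
    [Ax] p0 ⊢ p0
  [¬R] (p0 → p0) ⊢ p0, ¬p0
    [→L] p0, (p0 → p0) ⊢ p0
      [Ax] p0 ⊢ p0
      [Ax] p0 ⊢ p0

Result: YES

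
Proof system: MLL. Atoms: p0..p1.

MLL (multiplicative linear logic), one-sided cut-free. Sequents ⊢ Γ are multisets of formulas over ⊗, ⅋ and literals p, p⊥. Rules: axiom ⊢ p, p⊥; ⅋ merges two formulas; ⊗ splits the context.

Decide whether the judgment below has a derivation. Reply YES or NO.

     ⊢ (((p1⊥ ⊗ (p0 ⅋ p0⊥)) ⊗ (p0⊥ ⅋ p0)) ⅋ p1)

Derivation trace:
[⅋]  ⊢ (((p1⊥ ⊗ (p0 ⅋ p0⊥)) ⊗ (p0⊥ ⅋ p0)) ⅋ p1)
  [⊗]  ⊢ p1, ((p1⊥ ⊗ (p0 ⅋ p0⊥)) ⊗ (p0⊥ ⅋ p0))
    [⊗]  ⊢ p1, (p1⊥ ⊗ (p0 ⅋ p0⊥))
      [Ax]  ⊢ p1, p1⊥
      [⅋]  ⊢ (p0 ⅋ p0⊥)
        [Ax]  ⊢ p0, p0⊥
    [⅋]  ⊢ (p0⊥ ⅋ p0)
      [Ax]  ⊢ p0, p0⊥

Result: YES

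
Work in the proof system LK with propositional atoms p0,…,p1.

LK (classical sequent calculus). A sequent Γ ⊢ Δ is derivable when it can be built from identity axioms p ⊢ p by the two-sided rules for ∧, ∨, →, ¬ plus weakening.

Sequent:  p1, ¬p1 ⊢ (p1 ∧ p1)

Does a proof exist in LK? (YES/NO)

Derivation (root first):
[¬L] p1, ¬p1 ⊢ (p1 ∧ p1)
  [WR] p1 ⊢ (p1 ∧ p1), p1
    [∧R] p1 ⊢ (p1 ∧ p1)
      [Ax] p1 ⊢ p1
      [WL] p1, p1 ⊢ p1
        [Ax] p1 ⊢ p1

Result: YES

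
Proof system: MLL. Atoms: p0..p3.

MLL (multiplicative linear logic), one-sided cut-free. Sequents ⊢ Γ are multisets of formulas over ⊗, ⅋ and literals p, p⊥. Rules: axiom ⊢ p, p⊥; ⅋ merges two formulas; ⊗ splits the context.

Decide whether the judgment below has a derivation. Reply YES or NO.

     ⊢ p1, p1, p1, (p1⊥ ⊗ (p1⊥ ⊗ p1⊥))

Proof tree:
[⊗]  ⊢ p1, p1, p1, (p1⊥ ⊗ (p1⊥ ⊗ p1⊥))
  [Ax]  ⊢ p1, p1⊥
  [⊗]  ⊢ p1, p1, (p1⊥ ⊗ p1⊥)
    [Ax]  ⊢ p1, p1⊥
    [Ax]  ⊢ p1, p1⊥

Result: YES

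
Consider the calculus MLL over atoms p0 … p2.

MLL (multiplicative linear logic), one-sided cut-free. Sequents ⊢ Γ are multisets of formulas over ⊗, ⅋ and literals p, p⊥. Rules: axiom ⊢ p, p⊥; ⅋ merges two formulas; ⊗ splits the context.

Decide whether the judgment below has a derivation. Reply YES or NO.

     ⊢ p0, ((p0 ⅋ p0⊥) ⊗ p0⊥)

Derivation trace:
[⊗]  ⊢ p0, ((p0 ⅋ p0⊥) ⊗ p0⊥)
  [⅋]  ⊢ (p0 ⅋ p0⊥)
    [Ax]  ⊢ p0, p0⊥
  [Ax]  ⊢ p0, p0⊥

Result: YES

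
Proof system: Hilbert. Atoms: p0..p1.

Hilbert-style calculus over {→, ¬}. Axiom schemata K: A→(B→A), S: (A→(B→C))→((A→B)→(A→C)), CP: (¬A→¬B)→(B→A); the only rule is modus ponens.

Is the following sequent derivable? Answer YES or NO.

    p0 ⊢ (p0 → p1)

Enumerate valuations to refute Γ ⊢ Δ:
  v=00: Γ:[p0=F] Δ:[(p0 → p1)=T] refutes=False
  v=01: Γ:[p0=F] Δ:[(p0 → p1)=T] refutes=False
  v=10: Γ:[p0=T] Δ:[(p0 → p1)=F] refutes=True  ← countermodel

Result: NO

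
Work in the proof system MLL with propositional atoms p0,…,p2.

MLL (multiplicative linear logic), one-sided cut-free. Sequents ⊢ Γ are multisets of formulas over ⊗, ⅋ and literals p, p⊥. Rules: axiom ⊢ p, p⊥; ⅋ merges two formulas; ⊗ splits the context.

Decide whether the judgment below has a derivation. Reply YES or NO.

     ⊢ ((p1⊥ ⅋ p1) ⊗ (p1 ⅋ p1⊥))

Derivation (root first):
[⊗]  ⊢ ((p1⊥ ⅋ p1) ⊗ (p1 ⅋ p1⊥))
  [⅋]  ⊢ (p1⊥ ⅋ p1)
    [Ax]  ⊢ p1, p1⊥
  [⅋]  ⊢ (p1 ⅋ p1⊥)
    [Ax]  ⊢ p1, p1⊥

Result: YES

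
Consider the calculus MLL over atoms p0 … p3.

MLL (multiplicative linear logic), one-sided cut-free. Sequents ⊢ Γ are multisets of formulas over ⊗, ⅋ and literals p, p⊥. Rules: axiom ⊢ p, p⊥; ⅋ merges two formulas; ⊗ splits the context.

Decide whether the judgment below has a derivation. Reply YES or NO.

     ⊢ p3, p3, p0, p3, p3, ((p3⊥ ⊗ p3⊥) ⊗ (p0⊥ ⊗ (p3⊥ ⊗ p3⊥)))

Derivation trace:
[⊗]  ⊢ p3, p3, p0, p3, p3, ((p3⊥ ⊗ p3⊥) ⊗ (p0⊥ ⊗ (p3⊥ ⊗ p3⊥)))
  [⊗]  ⊢ p3, p3, (p3⊥ ⊗ p3⊥)
    [Ax]  ⊢ p3, p3⊥
    [Ax]  ⊢ p3, p3⊥
  [⊗]  ⊢ p0, p3, p3, (p0⊥ ⊗ (p3⊥ ⊗ p3⊥))
    [Ax]  ⊢ p0, p0⊥
    [⊗]  ⊢ p3, p3, (p3⊥ ⊗ p3⊥)
      [Ax]  ⊢ p3, p3⊥
      [Ax]  ⊢ p3, p3⊥

Result: YES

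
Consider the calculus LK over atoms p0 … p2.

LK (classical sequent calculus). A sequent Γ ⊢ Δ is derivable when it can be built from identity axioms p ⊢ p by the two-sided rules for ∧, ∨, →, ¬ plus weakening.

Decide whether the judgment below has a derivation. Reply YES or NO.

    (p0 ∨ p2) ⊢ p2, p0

Derivation trace:
[∨L] (p0 ∨ p2) ⊢ p2, p0
  [Ax] p0 ⊢ p0
  [WR] p2 ⊢ p2, p2
    [Ax] p2 ⊢ p2

Result: YES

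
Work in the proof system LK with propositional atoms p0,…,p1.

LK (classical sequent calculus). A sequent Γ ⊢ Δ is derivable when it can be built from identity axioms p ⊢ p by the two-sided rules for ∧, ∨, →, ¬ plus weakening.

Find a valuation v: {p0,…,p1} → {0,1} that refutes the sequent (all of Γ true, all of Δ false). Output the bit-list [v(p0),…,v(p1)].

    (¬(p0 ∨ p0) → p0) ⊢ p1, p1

Truth-table refutation:
  v=00: Γ:[(¬(p0 ∨ p0) → p0)=F] Δ:[p1=F, p1=F] refutes=False
  v=01: Γ:[(¬(p0 ∨ p0) → p0)=F] Δ:[p1=T, p1=T] refutes=False
  v=10: Γ:[(¬(p0 ∨ p0) → p0)=T] Δ:[p1=F, p1=F] refutes=True  ← countermodel

Result: [1, 0]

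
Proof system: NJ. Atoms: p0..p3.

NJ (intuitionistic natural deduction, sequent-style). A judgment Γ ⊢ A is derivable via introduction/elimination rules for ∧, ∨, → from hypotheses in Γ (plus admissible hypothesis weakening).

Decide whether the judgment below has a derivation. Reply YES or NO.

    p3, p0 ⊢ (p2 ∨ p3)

Derivation trace:
[Wk] p3, p0 ⊢ (p2 ∨ p3)
  [∨I₂] p3 ⊢ (p2 ∨ p3)
    [Ax] p3 ⊢ p3

Result: YES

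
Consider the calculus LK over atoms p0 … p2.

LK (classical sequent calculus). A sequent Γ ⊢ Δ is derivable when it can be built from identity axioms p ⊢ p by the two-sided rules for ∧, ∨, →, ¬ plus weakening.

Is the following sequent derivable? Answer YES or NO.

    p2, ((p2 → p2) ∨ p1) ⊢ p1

Search for a countermodel by truth-table:
  v=000: Γ:[p2=F, ((p2 → p2) ∨ p1)=T] Δ:[p1=F] refutes=False
  v=001: Γ:[p2=T, ((p2 → p2) ∨ p1)=T] Δ:[p1=F] refutes=True  ← countermodel

Result: NO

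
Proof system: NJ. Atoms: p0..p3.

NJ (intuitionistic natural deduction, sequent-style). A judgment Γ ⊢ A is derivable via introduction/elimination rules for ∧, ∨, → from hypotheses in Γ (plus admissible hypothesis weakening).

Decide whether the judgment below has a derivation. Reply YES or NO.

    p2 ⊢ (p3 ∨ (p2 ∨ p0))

Derivation (root first):
[∨I₂] p2 ⊢ (p3 ∨ (p2 ∨ p0))
  [∨I₁] p2 ⊢ (p2 ∨ p0)
    [Ax] p2 ⊢ p2

Result: YES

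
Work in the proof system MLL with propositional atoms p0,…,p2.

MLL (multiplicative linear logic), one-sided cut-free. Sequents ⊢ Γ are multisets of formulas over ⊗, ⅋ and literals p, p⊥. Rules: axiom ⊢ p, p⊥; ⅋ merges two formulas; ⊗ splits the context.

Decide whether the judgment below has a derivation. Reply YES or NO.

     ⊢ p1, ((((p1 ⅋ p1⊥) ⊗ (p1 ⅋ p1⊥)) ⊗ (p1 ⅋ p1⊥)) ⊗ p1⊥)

Proof tree:
[⊗]  ⊢ p1, ((((p1 ⅋ p1⊥) ⊗ (p1 ⅋ p1⊥)) ⊗ (p1 ⅋ p1⊥)) ⊗ p1⊥)
  [⊗]  ⊢ (((p1 ⅋ p1⊥) ⊗ (p1 ⅋ p1⊥)) ⊗ (p1 ⅋ p1⊥))
    [⊗]  ⊢ ((p1 ⅋ p1⊥) ⊗ (p1 ⅋ p1⊥))
      [⅋]  ⊢ (p1 ⅋ p1⊥)
        [Ax]  ⊢ p1, p1⊥
      [⅋]  ⊢ (p1 ⅋ p1⊥)
        [Ax]  ⊢ p1, p1⊥
    [⅋]  ⊢ (p1 ⅋ p1⊥)
      [Ax]  ⊢ p1, p1⊥
  [Ax]  ⊢ p1, p1⊥

Result: YES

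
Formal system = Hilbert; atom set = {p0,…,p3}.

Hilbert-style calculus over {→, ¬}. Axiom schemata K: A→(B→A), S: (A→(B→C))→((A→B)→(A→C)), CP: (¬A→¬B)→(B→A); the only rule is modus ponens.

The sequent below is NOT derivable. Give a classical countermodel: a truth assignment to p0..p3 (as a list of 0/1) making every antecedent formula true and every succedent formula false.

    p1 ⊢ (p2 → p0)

Truth-table refutation:
  v=0000: Γ:[p1=F] Δ:[(p2 → p0)=T] refutes=False
  v=0001: Γ:[p1=F] Δ:[(p2 → p0)=T] refutes=False
  v=0010: Γ:[p1=F] Δ:[(p2 → p0)=F] refutes=False
  v=0011: Γ:[p1=F] Δ:[(p2 → p0)=F] refutes=False
  v=0100: Γ:[p1=T] Δ:[(p2 → p0)=T] refutes=False
  v=0101: Γ:[p1=T] Δ:[(p2 → p0)=T] refutes=False
  v=0110: Γ:[p1=T] Δ:[(p2 → p0)=F] refutes=True  ← countermodel

Result: [0, 1, 1, 0]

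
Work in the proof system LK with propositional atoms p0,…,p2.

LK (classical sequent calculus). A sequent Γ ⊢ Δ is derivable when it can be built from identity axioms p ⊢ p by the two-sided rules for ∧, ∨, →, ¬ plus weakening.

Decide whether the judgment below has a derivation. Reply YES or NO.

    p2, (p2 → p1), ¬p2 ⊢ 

Derivation trace:
[¬L] p2, (p2 → p1), ¬p2 ⊢ 
  [→L] p2, (p2 → p1) ⊢ p2
    [WR] p2 ⊢ p2, p2
      [Ax] p2 ⊢ p2
    [WL] p2, p1 ⊢ p2
      [Ax] p2 ⊢ p2

Result: YES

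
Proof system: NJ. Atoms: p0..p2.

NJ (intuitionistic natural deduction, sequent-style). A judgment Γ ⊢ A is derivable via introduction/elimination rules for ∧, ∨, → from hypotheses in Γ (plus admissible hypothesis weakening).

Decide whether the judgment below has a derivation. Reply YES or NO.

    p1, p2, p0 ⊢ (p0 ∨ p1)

Proof tree:
[∨I₂] p1, p2, p0 ⊢ (p0 ∨ p1)
  [Wk] p1, p2, p0 ⊢ p1
    [Wk] p1, p2 ⊢ p1
      [Ax] p1 ⊢ p1

Result: YES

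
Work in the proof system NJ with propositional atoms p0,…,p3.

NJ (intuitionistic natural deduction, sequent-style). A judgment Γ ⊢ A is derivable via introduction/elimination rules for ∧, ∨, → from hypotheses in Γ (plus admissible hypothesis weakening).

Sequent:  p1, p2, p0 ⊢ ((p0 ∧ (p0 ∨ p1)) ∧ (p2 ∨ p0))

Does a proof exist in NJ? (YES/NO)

Proof tree:
[∧I] p1, p2, p0 ⊢ ((p0 ∧ (p0 ∨ p1)) ∧ (p2 ∨ p0))
  [∧I] p1, p0 ⊢ (p0 ∧ (p0 ∨ p1))
    [Ax] p0 ⊢ p0
    [∨I₂] p1 ⊢ (p0 ∨ p1)
      [Ax] p1 ⊢ p1
  [∨I₁] p2 ⊢ (p2 ∨ p0)
    [Ax] p2 ⊢ p2

Result: YES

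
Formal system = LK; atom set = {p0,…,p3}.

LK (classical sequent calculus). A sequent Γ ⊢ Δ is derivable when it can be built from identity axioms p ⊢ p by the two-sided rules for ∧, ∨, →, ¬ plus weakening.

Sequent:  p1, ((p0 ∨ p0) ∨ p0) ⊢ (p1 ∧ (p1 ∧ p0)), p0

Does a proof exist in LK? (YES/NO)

Derivation (root first):
[∨L] p1, ((p0 ∨ p0) ∨ p0) ⊢ (p1 ∧ (p1 ∧ p0)), p0
  [∨L] (p0 ∨ p0) ⊢ p0
    [Ax] p0 ⊢ p0
    [Ax] p0 ⊢ p0
  [∧R] p1, p0 ⊢ (p1 ∧ (p1 ∧ p0))
    [Ax] p1 ⊢ p1
    [∧R] p1, p0 ⊢ (p1 ∧ p0)
      [Ax] p1 ⊢ p1
      [Ax] p0 ⊢ p0

Result: YES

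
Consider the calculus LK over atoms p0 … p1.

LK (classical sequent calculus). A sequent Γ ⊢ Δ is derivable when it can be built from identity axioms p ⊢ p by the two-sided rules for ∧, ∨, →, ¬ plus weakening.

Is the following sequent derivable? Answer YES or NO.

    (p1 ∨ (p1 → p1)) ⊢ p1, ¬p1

Derivation (root first):
[∨L] (p1 ∨ (p1 → p1)) ⊢ p1, ¬p1
  [Ax] p1 ⊢ p1
  [¬R] (p1 → p1) ⊢ p1, ¬p1
    [→L] p1, (p1 → p1) ⊢ p1
      [Ax] p1 ⊢ p1
      [Ax] p1 ⊢ p1

Result: YES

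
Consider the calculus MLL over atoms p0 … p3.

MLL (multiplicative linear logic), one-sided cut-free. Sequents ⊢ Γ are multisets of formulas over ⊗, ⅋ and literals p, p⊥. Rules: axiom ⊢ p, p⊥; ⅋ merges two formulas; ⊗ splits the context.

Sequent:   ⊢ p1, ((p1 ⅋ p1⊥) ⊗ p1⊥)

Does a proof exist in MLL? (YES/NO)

Derivation (root first):
[⊗]  ⊢ p1, ((p1 ⅋ p1⊥) ⊗ p1⊥)
  [⅋]  ⊢ (p1 ⅋ p1⊥)
    [Ax]  ⊢ p1, p1⊥
  [Ax]  ⊢ p1, p1⊥

Result: YES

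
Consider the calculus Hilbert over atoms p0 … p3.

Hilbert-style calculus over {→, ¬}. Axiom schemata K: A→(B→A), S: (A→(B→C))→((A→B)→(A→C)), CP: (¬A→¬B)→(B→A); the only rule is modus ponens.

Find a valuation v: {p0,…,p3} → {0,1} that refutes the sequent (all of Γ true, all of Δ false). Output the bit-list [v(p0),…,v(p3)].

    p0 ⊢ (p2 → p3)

Truth-table refutation:
  v=0000: Γ:[p0=F] Δ:[(p2 → p3)=T] refutes=False
  v=0001: Γ:[p0=F] Δ:[(p2 → p3)=T] refutes=False
  v=0010: Γ:[p0=F] Δ:[(p2 → p3)=F] refutes=False
  v=0011: Γ:[p0=F] Δ:[(p2 → p3)=T] refutes=False
  v=0100: Γ:[p0=F] Δ:[(p2 → p3)=T] refutes=False
  v=0101: Γ:[p0=F] Δ:[(p2 → p3)=T] refutes=False
  v=0110: Γ:[p0=F] Δ:[(p2 → p3)=F] refutes=False
  v=0111: Γ:[p0=F] Δ:[(p2 → p3)=T] refutes=False
  v=1000: Γ:[p0=T] Δ:[(p2 → p3)=T] refutes=False
  v=1001: Γ:[p0=T] Δ:[(p2 → p3)=T] refutes=False
  v=1010: Γ:[p0=T] Δ:[(p2 → p3)=F] refutes=True  ← countermodel

Result: [1, 0, 1, 0]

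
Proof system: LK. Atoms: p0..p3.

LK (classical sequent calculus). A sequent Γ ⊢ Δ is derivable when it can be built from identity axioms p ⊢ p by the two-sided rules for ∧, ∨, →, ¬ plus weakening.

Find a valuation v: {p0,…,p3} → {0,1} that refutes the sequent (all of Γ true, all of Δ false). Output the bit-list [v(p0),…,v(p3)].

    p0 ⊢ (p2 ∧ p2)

Search for a countermodel by truth-table:
  v=0000: Γ:[p0=F] Δ:[(p2 ∧ p2)=F] refutes=False
  v=0001: Γ:[p0=F] Δ:[(p2 ∧ p2)=F] refutes=False
  v=0010: Γ:[p0=F] Δ:[(p2 ∧ p2)=T] refutes=False
  v=0011: Γ:[p0=F] Δ:[(p2 ∧ p2)=T] refutes=False
  v=0100: Γ:[p0=F] Δ:[(p2 ∧ p2)=F] refutes=False
  v=0101: Γ:[p0=F] Δ:[(p2 ∧ p2)=F] refutes=False
  v=0110: Γ:[p0=F] Δ:[(p2 ∧ p2)=T] refutes=False
  v=0111: Γ:[p0=F] Δ:[(p2 ∧ p2)=T] refutes=False
  v=1000: Γ:[p0=T] Δ:[(p2 ∧ p2)=F] refutes=True  ← countermodel

Result: [1, 0, 0, 0]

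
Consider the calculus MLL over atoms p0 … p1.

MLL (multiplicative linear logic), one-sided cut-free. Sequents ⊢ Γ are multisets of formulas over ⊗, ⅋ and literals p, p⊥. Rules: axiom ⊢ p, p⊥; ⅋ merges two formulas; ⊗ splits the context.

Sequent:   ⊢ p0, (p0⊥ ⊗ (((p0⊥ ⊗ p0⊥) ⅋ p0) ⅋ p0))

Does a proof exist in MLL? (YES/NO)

Derivation (root first):
[⊗]  ⊢ p0, (p0⊥ ⊗ (((p0⊥ ⊗ p0⊥) ⅋ p0) ⅋ p0))
  [Ax]  ⊢ p0, p0⊥
  [⅋]  ⊢ (((p0⊥ ⊗ p0⊥) ⅋ p0) ⅋ p0)
    [⅋]  ⊢ p0, ((p0⊥ ⊗ p0⊥) ⅋ p0)
      [⊗]  ⊢ p0, p0, (p0⊥ ⊗ p0⊥)
        [Ax]  ⊢ p0, p0⊥
        [Ax]  ⊢ p0, p0⊥

Result: YES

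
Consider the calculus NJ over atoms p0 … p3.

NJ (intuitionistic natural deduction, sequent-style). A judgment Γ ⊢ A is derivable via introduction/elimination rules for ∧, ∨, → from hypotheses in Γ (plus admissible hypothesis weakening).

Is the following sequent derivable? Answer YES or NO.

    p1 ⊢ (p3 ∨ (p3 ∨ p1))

Derivation trace:
[∨I₂] p1 ⊢ (p3 ∨ (p3 ∨ p1))
  [∨I₂] p1 ⊢ (p3 ∨ p1)
    [Ax] p1 ⊢ p1

Result: YES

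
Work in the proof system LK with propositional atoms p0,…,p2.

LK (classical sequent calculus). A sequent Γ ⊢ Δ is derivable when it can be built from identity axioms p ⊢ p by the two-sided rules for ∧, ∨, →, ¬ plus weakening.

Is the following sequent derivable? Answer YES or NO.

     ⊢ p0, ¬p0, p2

Derivation trace:
[WR]  ⊢ p0, ¬p0, p2
  [¬R]  ⊢ p0, ¬p0
    [Ax] p0 ⊢ p0

Result: YES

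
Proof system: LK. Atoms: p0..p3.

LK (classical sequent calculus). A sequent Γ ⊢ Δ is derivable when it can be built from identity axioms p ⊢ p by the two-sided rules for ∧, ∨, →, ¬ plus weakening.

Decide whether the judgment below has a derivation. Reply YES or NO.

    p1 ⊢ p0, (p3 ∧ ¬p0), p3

Enumerate valuations to refute Γ ⊢ Δ:
  v=0000: Γ:[p1=F] Δ:[p0=F, (p3 ∧ ¬p0)=F, p3=F] refutes=False
  v=0001: Γ:[p1=F] Δ:[p0=F, (p3 ∧ ¬p0)=T, p3=T] refutes=False
  v=0010: Γ:[p1=F] Δ:[p0=F, (p3 ∧ ¬p0)=F, p3=F] refutes=False
  v=0011: Γ:[p1=F] Δ:[p0=F, (p3 ∧ ¬p0)=T, p3=T] refutes=False
  v=0100: Γ:[p1=T] Δ:[p0=F, (p3 ∧ ¬p0)=F, p3=F] refutes=True  ← countermodel

Result: NO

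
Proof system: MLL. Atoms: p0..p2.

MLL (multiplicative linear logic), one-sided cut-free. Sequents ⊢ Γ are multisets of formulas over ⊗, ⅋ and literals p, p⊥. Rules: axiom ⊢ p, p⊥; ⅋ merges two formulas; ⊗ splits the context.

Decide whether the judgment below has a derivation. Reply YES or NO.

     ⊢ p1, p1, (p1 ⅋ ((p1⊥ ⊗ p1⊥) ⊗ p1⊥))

Derivation trace:
[⅋]  ⊢ p1, p1, (p1 ⅋ ((p1⊥ ⊗ p1⊥) ⊗ p1⊥))
  [⊗]  ⊢ p1, p1, p1, ((p1⊥ ⊗ p1⊥) ⊗ p1⊥)
    [⊗]  ⊢ p1, p1, (p1⊥ ⊗ p1⊥)
      [Ax]  ⊢ p1, p1⊥
      [Ax]  ⊢ p1, p1⊥
    [Ax]  ⊢ p1, p1⊥

Result: YES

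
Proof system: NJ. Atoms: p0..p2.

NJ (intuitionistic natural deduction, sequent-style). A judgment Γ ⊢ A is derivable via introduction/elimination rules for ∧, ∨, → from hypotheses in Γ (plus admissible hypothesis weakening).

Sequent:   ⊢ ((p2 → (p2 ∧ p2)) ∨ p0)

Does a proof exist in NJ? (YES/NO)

Derivation (root first):
[∨I₁]  ⊢ ((p2 → (p2 ∧ p2)) ∨ p0)
  [→I]  ⊢ (p2 → (p2 ∧ p2))
    [∧I] p2 ⊢ (p2 ∧ p2)
      [Ax] p2 ⊢ p2
      [Ax] p2 ⊢ p2

Result: YES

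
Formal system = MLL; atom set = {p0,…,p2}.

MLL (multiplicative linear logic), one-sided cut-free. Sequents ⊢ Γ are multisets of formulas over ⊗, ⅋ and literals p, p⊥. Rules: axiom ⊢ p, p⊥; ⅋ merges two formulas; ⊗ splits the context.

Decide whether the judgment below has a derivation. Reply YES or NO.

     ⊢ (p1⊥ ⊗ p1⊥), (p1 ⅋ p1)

Proof tree:
[⅋]  ⊢ (p1⊥ ⊗ p1⊥), (p1 ⅋ p1)
  [⊗]  ⊢ p1, p1, (p1⊥ ⊗ p1⊥)
    [Ax]  ⊢ p1, p1⊥
    [Ax]  ⊢ p1, p1⊥

Result: YES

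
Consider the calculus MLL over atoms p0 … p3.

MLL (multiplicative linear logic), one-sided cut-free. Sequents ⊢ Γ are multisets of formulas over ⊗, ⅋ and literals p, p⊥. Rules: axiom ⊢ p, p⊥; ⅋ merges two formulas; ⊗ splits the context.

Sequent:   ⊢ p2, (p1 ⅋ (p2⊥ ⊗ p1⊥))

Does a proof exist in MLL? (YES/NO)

Proof tree:
[⅋]  ⊢ p2, (p1 ⅋ (p2⊥ ⊗ p1⊥))
  [⊗]  ⊢ p2, p1, (p2⊥ ⊗ p1⊥)
    [Ax]  ⊢ p2, p2⊥
    [Ax]  ⊢ p1, p1⊥

Result: YES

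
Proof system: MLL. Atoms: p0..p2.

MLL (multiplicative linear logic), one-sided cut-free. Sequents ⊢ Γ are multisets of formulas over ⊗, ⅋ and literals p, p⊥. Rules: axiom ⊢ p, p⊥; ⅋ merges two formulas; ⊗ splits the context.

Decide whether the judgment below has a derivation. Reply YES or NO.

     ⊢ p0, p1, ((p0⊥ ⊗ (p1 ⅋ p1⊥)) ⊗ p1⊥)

Proof tree:
[⊗]  ⊢ p0, p1, ((p0⊥ ⊗ (p1 ⅋ p1⊥)) ⊗ p1⊥)
  [⊗]  ⊢ p0, (p0⊥ ⊗ (p1 ⅋ p1⊥))
    [Ax]  ⊢ p0, p0⊥
    [⅋]  ⊢ (p1 ⅋ p1⊥)
      [Ax]  ⊢ p1, p1⊥
  [Ax]  ⊢ p1, p1⊥

Result: YES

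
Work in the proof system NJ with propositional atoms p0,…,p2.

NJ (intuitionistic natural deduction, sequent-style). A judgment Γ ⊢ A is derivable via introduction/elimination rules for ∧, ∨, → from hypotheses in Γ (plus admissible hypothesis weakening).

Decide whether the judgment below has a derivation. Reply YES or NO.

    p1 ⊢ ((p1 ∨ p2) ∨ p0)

Derivation (root first):
[∨I₁] p1 ⊢ ((p1 ∨ p2) ∨ p0)
  [∨I₁] p1 ⊢ (p1 ∨ p2)
    [Ax] p1 ⊢ p1

Result: YES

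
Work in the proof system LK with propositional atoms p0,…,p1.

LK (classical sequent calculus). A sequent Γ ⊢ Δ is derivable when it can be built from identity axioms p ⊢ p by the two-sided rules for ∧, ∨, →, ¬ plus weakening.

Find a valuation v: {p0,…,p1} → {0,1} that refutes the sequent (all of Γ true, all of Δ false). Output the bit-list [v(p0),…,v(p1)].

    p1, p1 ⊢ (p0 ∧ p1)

Search for a countermodel by truth-table:
  v=00: Γ:[p1=F, p1=F] Δ:[(p0 ∧ p1)=F] refutes=False
  v=01: Γ:[p1=T, p1=T] Δ:[(p0 ∧ p1)=F] refutes=True  ← countermodel

Result: [0, 1]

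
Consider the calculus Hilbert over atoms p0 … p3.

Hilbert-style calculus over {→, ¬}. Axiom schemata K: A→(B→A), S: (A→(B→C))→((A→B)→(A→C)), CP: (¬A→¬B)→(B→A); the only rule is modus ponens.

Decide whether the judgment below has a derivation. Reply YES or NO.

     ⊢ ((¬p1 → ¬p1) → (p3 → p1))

Truth-table refutation:
  v=0000: Γ:[] Δ:[((¬p1 → ¬p1) → (p3 → p1))=T] refutes=False
  v=0001: Γ:[] Δ:[((¬p1 → ¬p1) → (p3 → p1))=F] refutes=True  ← countermodel

Result: NO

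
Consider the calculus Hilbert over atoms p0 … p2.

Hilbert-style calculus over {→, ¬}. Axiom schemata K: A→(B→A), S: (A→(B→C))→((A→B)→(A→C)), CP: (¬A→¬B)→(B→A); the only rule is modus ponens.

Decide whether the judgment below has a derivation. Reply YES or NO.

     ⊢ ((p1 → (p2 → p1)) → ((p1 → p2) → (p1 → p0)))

Search for a countermodel by truth-table:
  v=000: Γ:[] Δ:[((p1 → (p2 → p1)) → ((p1 → p2) → (p1 → p0)))=T] refutes=False
  v=001: Γ:[] Δ:[((p1 → (p2 → p1)) → ((p1 → p2) → (p1 → p0)))=T] refutes=False
  v=010: Γ:[] Δ:[((p1 → (p2 → p1)) → ((p1 → p2) → (p1 → p0)))=T] refutes=False
  v=011: Γ:[] Δ:[((p1 → (p2 → p1)) → ((p1 → p2) → (p1 → p0)))=F] refutes=True  ← countermodel

Result: NO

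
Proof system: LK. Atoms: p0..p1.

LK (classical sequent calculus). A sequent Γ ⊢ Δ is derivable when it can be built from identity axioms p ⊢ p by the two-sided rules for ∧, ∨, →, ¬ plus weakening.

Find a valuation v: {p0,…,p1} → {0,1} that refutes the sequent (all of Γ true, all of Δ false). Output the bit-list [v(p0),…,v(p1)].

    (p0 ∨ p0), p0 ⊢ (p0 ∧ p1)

Search for a countermodel by truth-table:
  v=00: Γ:[(p0 ∨ p0)=F, p0=F] Δ:[(p0 ∧ p1)=F] refutes=False
  v=01: Γ:[(p0 ∨ p0)=F, p0=F] Δ:[(p0 ∧ p1)=F] refutes=False
  v=10: Γ:[(p0 ∨ p0)=T, p0=T] Δ:[(p0 ∧ p1)=F] refutes=True  ← countermodel

Result: [1, 0]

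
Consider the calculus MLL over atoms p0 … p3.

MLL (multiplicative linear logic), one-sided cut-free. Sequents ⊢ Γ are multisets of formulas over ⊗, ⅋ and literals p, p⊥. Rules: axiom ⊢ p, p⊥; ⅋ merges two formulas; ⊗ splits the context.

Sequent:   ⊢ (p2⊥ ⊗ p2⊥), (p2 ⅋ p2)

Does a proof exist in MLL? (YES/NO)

Derivation trace:
[⅋]  ⊢ (p2⊥ ⊗ p2⊥), (p2 ⅋ p2)
  [⊗]  ⊢ p2, p2, (p2⊥ ⊗ p2⊥)
    [Ax]  ⊢ p2, p2⊥
    [Ax]  ⊢ p2, p2⊥

Result: YES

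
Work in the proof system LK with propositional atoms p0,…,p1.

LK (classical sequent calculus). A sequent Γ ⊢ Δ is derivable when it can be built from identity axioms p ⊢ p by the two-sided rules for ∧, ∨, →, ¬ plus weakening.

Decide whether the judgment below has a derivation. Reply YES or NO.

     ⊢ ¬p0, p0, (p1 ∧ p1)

Derivation (root first):
[∧R]  ⊢ ¬p0, p0, (p1 ∧ p1)
  [WR]  ⊢ p0, ¬p0, p1
    [¬R]  ⊢ p0, ¬p0
      [Ax] p0 ⊢ p0
  [WR]  ⊢ p0, ¬p0, p1
    [¬R]  ⊢ p0, ¬p0
      [Ax] p0 ⊢ p0

Result: YES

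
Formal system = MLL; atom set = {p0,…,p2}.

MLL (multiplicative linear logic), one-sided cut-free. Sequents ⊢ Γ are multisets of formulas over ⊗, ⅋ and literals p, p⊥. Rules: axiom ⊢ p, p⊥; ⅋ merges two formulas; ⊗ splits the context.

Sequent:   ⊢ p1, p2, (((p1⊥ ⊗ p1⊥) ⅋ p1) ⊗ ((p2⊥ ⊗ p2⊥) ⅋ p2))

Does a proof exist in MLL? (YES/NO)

Derivation (root first):
[⊗]  ⊢ p1, p2, (((p1⊥ ⊗ p1⊥) ⅋ p1) ⊗ ((p2⊥ ⊗ p2⊥) ⅋ p2))
  [⅋]  ⊢ p1, ((p1⊥ ⊗ p1⊥) ⅋ p1)
    [⊗]  ⊢ p1, p1, (p1⊥ ⊗ p1⊥)
      [Ax]  ⊢ p1, p1⊥
      [Ax]  ⊢ p1, p1⊥
  [⅋]  ⊢ p2, ((p2⊥ ⊗ p2⊥) ⅋ p2)
    [⊗]  ⊢ p2, p2, (p2⊥ ⊗ p2⊥)
      [Ax]  ⊢ p2, p2⊥
      [Ax]  ⊢ p2, p2⊥

Result: YES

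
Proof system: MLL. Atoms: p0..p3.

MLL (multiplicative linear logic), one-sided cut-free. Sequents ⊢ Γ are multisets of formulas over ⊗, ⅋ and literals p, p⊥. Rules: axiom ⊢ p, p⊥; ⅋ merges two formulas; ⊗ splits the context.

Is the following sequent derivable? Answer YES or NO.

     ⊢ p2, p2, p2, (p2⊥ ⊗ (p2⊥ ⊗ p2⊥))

Proof tree:
[⊗]  ⊢ p2, p2, p2, (p2⊥ ⊗ (p2⊥ ⊗ p2⊥))
  [Ax]  ⊢ p2, p2⊥
  [⊗]  ⊢ p2, p2, (p2⊥ ⊗ p2⊥)
    [Ax]  ⊢ p2, p2⊥
    [Ax]  ⊢ p2, p2⊥

Result: YES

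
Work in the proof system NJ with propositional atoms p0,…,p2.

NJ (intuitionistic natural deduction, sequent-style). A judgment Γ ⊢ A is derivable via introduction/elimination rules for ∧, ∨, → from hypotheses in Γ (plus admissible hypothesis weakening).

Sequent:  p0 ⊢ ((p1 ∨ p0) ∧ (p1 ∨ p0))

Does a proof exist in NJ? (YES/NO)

Proof tree:
[∧I] p0 ⊢ ((p1 ∨ p0) ∧ (p1 ∨ p0))
  [∨I₂] p0 ⊢ (p1 ∨ p0)
    [Ax] p0 ⊢ p0
  [∨I₂] p0 ⊢ (p1 ∨ p0)
    [Ax] p0 ⊢ p0

Result: YES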